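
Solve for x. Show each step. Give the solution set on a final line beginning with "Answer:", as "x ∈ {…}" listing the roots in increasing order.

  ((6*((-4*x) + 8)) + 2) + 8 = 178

Step 1. [((6*((-4*x) + 8)) + 2) + 8 = 178] the outer +8 inverts by subtracting 8. So sub: (6*((-4*x) + 8)) + 2 = 170.
Step 2. [(6*((-4*x) + 8)) + 2 = 170] 2 comes off first (subtract 2), so sub: 6*((-4*x) + 8) = 168.
Step 3. [6*((-4*x) + 8) = 168] leading coefficient 6: divide by 6, so div: (-4*x) + 8 = 28.
Step 4. [(-4*x) + 8 = 28] 8 comes off first (subtract 8), so sub: -4*x = 20.
Step 5. [-4*x = 20] -4 out front; divide by -4 ⇒ div: x = -5.

Answer: x ∈ {-5}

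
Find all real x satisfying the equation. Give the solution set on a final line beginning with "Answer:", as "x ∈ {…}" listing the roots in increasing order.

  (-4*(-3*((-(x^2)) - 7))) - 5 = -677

Step 1. [(-4*(-3*((-(x^2)) - 7))) - 5 = -677] 5 comes off first (add 5) ⇒ sub: -4*(-3*((-(x^2)) - 7)) = -672.
Step 2. [-4*(-3*((-(x^2)) - 7)) = -672] -4 out front; divide by -4. So div: -3*((-(x^2)) - 7) = 168.
Step 3. [-3*((-(x^2)) - 7) = 168] leading coefficient -3: divide by -3. So div: (-(x^2)) - 7 = -56.
Step 4. [(-(x^2)) - 7 = -56] -7 is outermost — add 7 both sides ⇒ sub: -(x^2) = -49.
Step 5. [-(x^2) = -49] leading − — multiply by −1. So neg: x^2 = 49.
Step 6. [x^2 = 49] LHS squared, RHS 49 ≥ 0: apply √ (±), so sqrt: x = 7 or -7.

Answer: x ∈ {-7, 7}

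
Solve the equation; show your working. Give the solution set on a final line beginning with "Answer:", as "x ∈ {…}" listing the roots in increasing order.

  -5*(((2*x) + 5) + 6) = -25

Step 1. [-5*(((2*x) + 5) + 6) = -25] -5 out front; divide by -5. So div: ((2*x) + 5) + 6 = 5.
Step 2. [((2*x) + 5) + 6 = 5] subtract 6: x sits inside (… + 6) ⇒ sub: (2*x) + 5 = -1.
Step 3. [(2*x) + 5 = -1] +5 is outermost — subtract 5 both sides. So sub: 2*x = -6.
Step 4. [2*x = -6] LHS = 2·(…); ÷2 both sides, so div: x = -3.

Answer: x ∈ {-3}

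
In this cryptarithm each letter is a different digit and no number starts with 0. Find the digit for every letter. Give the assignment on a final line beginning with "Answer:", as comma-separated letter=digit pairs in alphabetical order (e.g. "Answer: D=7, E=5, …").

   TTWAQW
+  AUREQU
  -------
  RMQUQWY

Step 1. [R] R is the leading digit of a 7-digit sum of two 6-digit numbers; the final carry is exactly 1 ⇒ R=1.
Step 2. [col 1: W + U ≡ Y (mod 10)] U=9 is one option consistent with column 1 (W + U ≡ Y (mod 10), carry-in 0) — take it. So U=9.
Step 3. [col 1: W + U ≡ Y (mod 10)] column 1 (W + U ≡ Y (mod 10), carry-in 0) doesn't pin Y yet; pick Y=6 and continue ⇒ Y=6.
Step 4. [col 1: W + U ≡ Y (mod 10)] column 1: given U=9, Y=6, carry-in 0, and digits 1,6,9 already taken and all letters distinct, W+U≡Y (mod 10) forces W=7 ⇒ W=7.
Step 5. [col 2: Q + Q ≡ W (mod 10)] several values work for Q in column 2 (Q + Q ≡ W (mod 10), carry-in 1); try Q=3, so Q=3.
Step 6. [col 3: A + E ≡ Q (mod 10)] no forcing yet in column 3 (carry-in 0); E=8 is free and consistent — try it ⇒ E=8.
Step 7. [col 3: A + E ≡ Q (mod 10)] in column 3 we have A+E≡Q with carry-in 0; given E=8, Q=3 and digits 1,3,6,7,8,9 already taken and all letters distinct, that pins A to 5 ⇒ A=5.
Step 8. [col 5: T + U ≡ Q (mod 10)] column 5 reads T+U+carry(0)=Q with U=9, Q=3; with digits 1,3,5,6,7,8,9 already taken and all letters distinct, the only value for T is 4 ⇒ T=4.
Step 9. [col 6: T + A ≡ M (mod 10)] from column 6 (T=4, A=5, carry-in 1, digits 1,3,4,5,6,7,8,9 already taken and all letters distinct): M must equal 0, so M=0.

Answer: A=5, E=8, M=0, Q=3, R=1, T=4, U=9, W=7, Y=6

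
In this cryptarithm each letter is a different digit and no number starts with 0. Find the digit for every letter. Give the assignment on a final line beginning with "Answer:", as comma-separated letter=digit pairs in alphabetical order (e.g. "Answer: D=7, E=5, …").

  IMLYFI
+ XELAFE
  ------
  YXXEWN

Step 1. [col 1: I + E ≡ N (mod 10)] E=7 is one option consistent with column 1 (I + E ≡ N (mod 10), carry-in 0) — take it, so E=7.
Step 2. [col 1: I + E ≡ N (mod 10)] I=6 is one option consistent with column 1 (I + E ≡ N (mod 10), carry-in 0) — take it ⇒ I=6.
Step 3. [col 1: I + E ≡ N (mod 10)] column 1: given I=6, E=7, carry-in 0, and digits 6,7 already taken and all letters distinct, I+E≡N (mod 10) forces N=3, so N=3.
Step 4. [col 2: F + F ≡ W (mod 10)] W=5 is one option consistent with column 2 (F + F ≡ W (mod 10), carry-in 1) — take it, so W=5.
Step 5. [col 2: F + F ≡ W (mod 10)] column 2: given W=5, carry-in 1, and digits 3,5,6,7 already taken and all letters distinct, F+F≡W (mod 10) forces F=2 ⇒ F=2.
Step 6. [col 3: Y + A ≡ E (mod 10)] Y=8 is one option consistent with column 3 (Y + A ≡ E (mod 10), carry-in 0) — take it. So Y=8.
Step 7. [col 3: Y + A ≡ E (mod 10)] in column 3 we have Y+A≡E with carry-in 0; given Y=8, E=7 and digits 2,3,5,6,7,8 already taken and all letters distinct, that pins A to 9. So A=9.
Step 8. [col 4: L + L ≡ X (mod 10)] from column 4 (nothing yet, carry-in 1, digits 2,3,5,6,7,8,9 already taken and all letters distinct): L must equal 0 ⇒ L=0.
Step 9. [col 4: L + L ≡ X (mod 10)] in column 4 we have L+L≡X with carry-in 1; given L=0 and digits 0,2,3,5,6,7,8,9 already taken and all letters distinct, that pins X to 1, so X=1.
Step 10. [col 5: M + E ≡ X (mod 10)] column 5 reads M+E+carry(0)=X with E=7, X=1; with digits 0,1,2,3,5,6,7,8,9 already taken and all letters distinct, the only value for M is 4, so M=4.

Answer: A=9, E=7, F=2, I=6, L=0, M=4, N=3, W=5, X=1, Y=8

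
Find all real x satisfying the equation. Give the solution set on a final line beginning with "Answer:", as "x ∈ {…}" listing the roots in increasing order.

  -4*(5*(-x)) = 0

Step 1. [-4*(5*(-x)) = 0] LHS = -4·(…); ÷-4 both sides, so div: 5*(-x) = 0.
Step 2. [5*(-x) = 0] 5·(inner) — divide through by 5. So div: -x = 0.
Step 3. [-x = 0] leading − — multiply by −1 ⇒ neg: x = 0.

Answer: x ∈ {0}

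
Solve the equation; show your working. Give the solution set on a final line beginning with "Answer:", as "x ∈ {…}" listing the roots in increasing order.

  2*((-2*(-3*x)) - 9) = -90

Step 1. [2*((-2*(-3*x)) - 9) = -90] leading coefficient 2: divide by 2. So div: (-2*(-3*x)) - 9 = -45.
Step 2. [(-2*(-3*x)) - 9 = -45] -9 is outermost — add 9 both sides. So sub: -2*(-3*x) = -36.
Step 3. [-2*(-3*x) = -36] -2 out front; divide by -2, so div: -3*x = 18.
Step 4. [-3*x = 18] -3·(inner) — divide through by -3, so div: x = -6.

Answer: x ∈ {-6}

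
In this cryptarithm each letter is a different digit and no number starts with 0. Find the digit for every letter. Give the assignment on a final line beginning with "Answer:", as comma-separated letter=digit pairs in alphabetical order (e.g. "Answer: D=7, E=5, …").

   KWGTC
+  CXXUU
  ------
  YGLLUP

Step 1. [col 1: C + U ≡ P (mod 10)] no forcing yet in column 1 (carry-in 0); U=3 is free and consistent — try it ⇒ U=3.
Step 2. [col 1: C + U ≡ P (mod 10)] several values work for P in column 1 (C + U ≡ P (mod 10), carry-in 0); try P=9, so P=9.
Step 3. [col 1: C + U ≡ P (mod 10)] in column 1 we have C+U≡P with carry-in 0; given U=3, P=9 and digits 3,9 already taken and all letters distinct, that pins C to 6, so C=6.
Step 4. [Y] adding two 5-digit numbers gives at most 5+1 digits, and here it does — Y is that final carry and must be 1, so Y=1.
Step 5. [col 2: T + U ≡ U (mod 10)] column 2: given U=3, carry-in 0, and digits 1,3,6,9 already taken and all letters distinct, T+U≡U (mod 10) forces T=0 ⇒ T=0.
Step 6. [col 3: G + X ≡ L (mod 10)] L=2 is one option consistent with column 3 (G + X ≡ L (mod 10), carry-in 0) — take it ⇒ L=2.
Step 7. [col 3: G + X ≡ L (mod 10)] X=7 is one option consistent with column 3 (G + X ≡ L (mod 10), carry-in 0) — take it ⇒ X=7.
Step 8. [col 3: G + X ≡ L (mod 10)] in column 3 we have G+X≡L with carry-in 0; given X=7, L=2 and digits 0,1,2,3,6,7,9 already taken and all letters distinct, that pins G to 5, so G=5.
Step 9. [col 4: W + X ≡ L (mod 10)] from column 4 (X=7, L=2, carry-in 1, digits 0,1,2,3,5,6,7,9 already taken and all letters distinct): W must equal 4. So W=4.
Step 10. [col 5: K + C ≡ G (mod 10)] column 5 reads K+C+carry(1)=G with C=6, G=5; with digits 0,1,2,3,4,5,6,7,9 already taken and all letters distinct, the only value for K is 8. So K=8.

Answer: C=6, G=5, K=8, L=2, P=9, T=0, U=3, W=4, X=7, Y=1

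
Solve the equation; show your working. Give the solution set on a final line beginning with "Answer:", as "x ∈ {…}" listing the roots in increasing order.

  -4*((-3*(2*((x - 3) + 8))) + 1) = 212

Step 1. [-4*((-3*(2*((x - 3) + 8))) + 1) = 212] divide by the outer -4 ⇒ div: (-3*(2*((x - 3) + 8))) + 1 = -53.
Step 2. [(-3*(2*((x - 3) + 8))) + 1 = -53] subtract 1: x sits inside (… + 1), so sub: -3*(2*((x - 3) + 8)) = -54.
Step 3. [-3*(2*((x - 3) + 8)) = -54] -3 out front; divide by -3. So div: 2*((x - 3) + 8) = 18.
Step 4. [2*((x - 3) + 8) = 18] 2 out front; divide by 2 ⇒ div: (x - 3) + 8 = 9.
Step 5. [(x - 3) + 8 = 9] subtract 8: x sits inside (… + 8). So sub: x - 3 = 1.
Step 6. [x - 3 = 1] 3 comes off first (add 3), so sub: x = 4.

Answer: x ∈ {4}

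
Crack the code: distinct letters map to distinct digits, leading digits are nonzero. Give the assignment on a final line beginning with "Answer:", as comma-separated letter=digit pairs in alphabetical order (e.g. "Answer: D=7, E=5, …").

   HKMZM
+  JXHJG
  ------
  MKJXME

Step 1. [col 1: M + G ≡ E (mod 10)] several values work for M in column 1 (M + G ≡ E (mod 10), carry-in 0); try M=1, so M=1.
Step 2. [col 1: M + G ≡ E (mod 10)] several values work for G in column 1 (M + G ≡ E (mod 10), carry-in 0); try G=7. So G=7.
Step 3. [col 1: M + G ≡ E (mod 10)] in column 1 we have M+G≡E with carry-in 0; given M=1, G=7 and digits 1,7 already taken and all letters distinct, that pins E to 8, so E=8.
Step 4. [col 2: Z + J ≡ M (mod 10)] column 2 (Z + J ≡ M (mod 10), carry-in 0) doesn't pin J yet; pick J=9 and continue ⇒ J=9.
Step 5. [col 2: Z + J ≡ M (mod 10)] column 2 reads Z+J+carry(0)=M with J=9, M=1; with digits 1,7,8,9 already taken and all letters distinct, the only value for Z is 2. So Z=2.
Step 6. [col 3: M + H ≡ X (mod 10)] several values work for X in column 3 (M + H ≡ X (mod 10), carry-in 1); try X=6, so X=6.
Step 7. [col 3: M + H ≡ X (mod 10)] in column 3 we have M+H≡X with carry-in 1; given M=1, X=6 and digits 1,2,6,7,8,9 already taken and all letters distinct, that pins H to 4. So H=4.
Step 8. [col 4: K + X ≡ J (mod 10)] from column 4 (X=6, J=9, carry-in 0, digits 1,2,4,6,7,8,9 already taken and all letters distinct): K must equal 3. So K=3.

Answer: E=8, G=7, H=4, J=9, K=3, M=1, X=6, Z=2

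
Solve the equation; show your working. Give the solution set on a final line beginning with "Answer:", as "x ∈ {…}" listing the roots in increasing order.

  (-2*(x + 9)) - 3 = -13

Step 1. [(-2*(x + 9)) - 3 = -13] -3 is outermost — add 3 both sides, so sub: -2*(x + 9) = -10.
Step 2. [-2*(x + 9) = -10] -2 out front; divide by -2, so div: x + 9 = 5.
Step 3. [x + 9 = 5] +9 is outermost — subtract 9 both sides. So sub: x = -4.

Answer: x ∈ {-4}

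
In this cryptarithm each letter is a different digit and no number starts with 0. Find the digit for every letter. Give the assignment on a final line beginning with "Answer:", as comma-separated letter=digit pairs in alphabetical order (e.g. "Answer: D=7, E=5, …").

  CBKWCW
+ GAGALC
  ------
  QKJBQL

Step 1. [col 1: W + C ≡ L (mod 10)] column 1 (W + C ≡ L (mod 10), carry-in 0) doesn't pin W yet; pick W=7 and continue ⇒ W=7.
Step 2. [col 1: W + C ≡ L (mod 10)] L=2 is one option consistent with column 1 (W + C ≡ L (mod 10), carry-in 0) — take it. So L=2.
Step 3. [col 1: W + C ≡ L (mod 10)] column 1: given W=7, L=2, carry-in 0, and digits 2,7 already taken and all letters distinct, W+C≡L (mod 10) forces C=5 ⇒ C=5.
Step 4. [col 2: C + L ≡ Q (mod 10)] column 2: given C=5, L=2, carry-in 1, and digits 2,5,7 already taken and all letters distinct, C+L≡Q (mod 10) forces Q=8 ⇒ Q=8.
Step 5. [col 3: W + A ≡ B (mod 10)] B=1 is one option consistent with column 3 (W + A ≡ B (mod 10), carry-in 0) — take it. So B=1.
Step 6. [col 3: W + A ≡ B (mod 10)] from column 3 (W=7, B=1, carry-in 0, digits 1,2,5,7,8 already taken and all letters distinct): A must equal 4 ⇒ A=4.
Step 7. [col 4: K + G ≡ J (mod 10)] from column 4 (nothing yet, carry-in 1, digits 1,2,4,5,7,8 already taken and all letters distinct): J must equal 0, so J=0.
Step 8. [col 4: K + G ≡ J (mod 10)] column 4 (K + G ≡ J (mod 10), carry-in 1) doesn't pin G yet; pick G=3 and continue, so G=3.
Step 9. [col 4: K + G ≡ J (mod 10)] from column 4 (G=3, J=0, carry-in 1, digits 0,1,2,3,4,5,7,8 already taken and all letters distinct): K must equal 6, so K=6.

Answer: A=4, B=1, C=5, G=3, J=0, K=6, L=2, Q=8, W=7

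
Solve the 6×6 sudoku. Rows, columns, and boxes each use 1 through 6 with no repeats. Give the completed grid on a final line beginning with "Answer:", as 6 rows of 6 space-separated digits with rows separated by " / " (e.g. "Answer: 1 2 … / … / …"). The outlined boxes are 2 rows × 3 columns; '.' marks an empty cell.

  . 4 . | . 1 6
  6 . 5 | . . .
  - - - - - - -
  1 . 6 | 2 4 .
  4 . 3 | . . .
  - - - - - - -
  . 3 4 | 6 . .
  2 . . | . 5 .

Step 1. [r5c6∈{1,2}] r5c6 is the only open cell in row 5 admitting 1. So r5c6=1.
Step 2. [r2c6∈{2,3,4}] r2c6 is the only open cell in col 6 admitting 2 ⇒ r2c6=2.
Step 3. [r4c6∈{5}] r4c6's peers cover all but 5. So r4c6=5.
Step 4. [r2c4∈{3,4}] 4 has one home in row 2: r2c4, so r2c4=4.
Step 5. [r6c4∈{3}] nothing but 3 survives at r6c4. So r6c4=3.
Step 6. [r2c2∈{1}] r2c2's peers cover all but 1 ⇒ r2c2=1.
Step 7. [r1c4∈{5}] r1c4 has the single candidate 5, so r1c4=5.
Step 8. [r6c6∈{4}] only 4 remains possible at r6c6, so r6c6=4.
Step 9. [r4c4∈{1}] r4c4 is down to just 1, so r4c4=1.
Step 10. [r2c5∈{3}] nothing but 3 survives at r2c5 ⇒ r2c5=3.
Step 11. [r6c3∈{1}] nothing but 1 survives at r6c3 ⇒ r6c3=1.
Step 12. [r3c6∈{3}] r3c6 has the single candidate 3. So r3c6=3.
Step 13. [r6c2∈{6}] nothing but 6 survives at r6c2. So r6c2=6.
Step 14. [r1c1∈{3}] nothing but 3 survives at r1c1 ⇒ r1c1=3.
Step 15. [r4c2∈{2}] r4c2 has the single candidate 2 ⇒ r4c2=2.
Step 16. [r5c1∈{5}] nothing but 5 survives at r5c1 ⇒ r5c1=5.
Step 17. [r5c5∈{2}] nothing but 2 survives at r5c5, so r5c5=2.
Step 18. [r1c3∈{2}] r1c3 has the single candidate 2 ⇒ r1c3=2.
Step 19. [r4c5∈{6}] r4c5 is down to just 6, so r4c5=6.
Step 20. [r3c2∈{5}] r3c2 is down to just 5, so r3c2=5.

Answer: 3 4 2 5 1 6 / 6 1 5 4 3 2 / 1 5 6 2 4 3 / 4 2 3 1 6 5 / 5 3 4 6 2 1 / 2 6 1 3 5 4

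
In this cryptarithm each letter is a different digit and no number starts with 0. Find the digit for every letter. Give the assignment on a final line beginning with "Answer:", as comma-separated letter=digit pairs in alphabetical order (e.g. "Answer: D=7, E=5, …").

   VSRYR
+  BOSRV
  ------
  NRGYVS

Step 1. [col 1: R + V ≡ S (mod 10)] R=3 is one option consistent with column 1 (R + V ≡ S (mod 10), carry-in 0) — take it, so R=3.
Step 2. [col 1: R + V ≡ S (mod 10)] no forcing yet in column 1 (carry-in 0); S=2 is free and consistent — try it, so S=2.
Step 3. [col 1: R + V ≡ S (mod 10)] in column 1 we have R+V≡S with carry-in 0; given R=3, S=2 and digits 2,3 already taken and all letters distinct, that pins V to 9 ⇒ V=9.
Step 4. [N] N is the leading digit of a 6-digit sum of two 5-digit numbers; the final carry is exactly 1 ⇒ N=1.
Step 5. [col 2: Y + R ≡ V (mod 10)] in column 2 we have Y+R≡V with carry-in 1; given R=3, V=9 and digits 1,2,3,9 already taken and all letters distinct, that pins Y to 5 ⇒ Y=5.
Step 6. [col 4: S + O ≡ G (mod 10)] no forcing yet in column 4 (carry-in 0); O=6 is free and consistent — try it ⇒ O=6.
Step 7. [col 4: S + O ≡ G (mod 10)] column 4: given S=2, O=6, carry-in 0, and digits 1,2,3,5,6,9 already taken and all letters distinct, S+O≡G (mod 10) forces G=8. So G=8.
Step 8. [col 5: V + B ≡ R (mod 10)] column 5: given V=9, R=3, carry-in 0, and digits 1,2,3,5,6,8,9 already taken and all letters distinct, V+B≡R (mod 10) forces B=4. So B=4.

Answer: B=4, G=8, N=1, O=6, R=3, S=2, V=9, Y=5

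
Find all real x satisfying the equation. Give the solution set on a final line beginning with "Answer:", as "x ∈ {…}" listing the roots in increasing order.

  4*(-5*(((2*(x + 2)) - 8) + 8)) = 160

Step 1. [4*(-5*(((2*(x + 2)) - 8) + 8)) = 160] 4 out front; divide by 4. So div: -5*(((2*(x + 2)) - 8) + 8) = 40.
Step 2. [-5*(((2*(x + 2)) - 8) + 8) = 40] leading coefficient -5: divide by -5, so div: ((2*(x + 2)) - 8) + 8 = -8.
Step 3. [((2*(x + 2)) - 8) + 8 = -8] +8 is outermost — subtract 8 both sides. So sub: (2*(x + 2)) - 8 = -16.
Step 4. [(2*(x + 2)) - 8 = -16] 2 | LHS and 2 | -16: pull 2 out, so factor: (x + 2) - 4 = -8.
Step 5. [(x + 2) - 4 = -8] 4 comes off first (add 4) ⇒ sub: x + 2 = -4.
Step 6. [x + 2 = -4] the outer +2 inverts by subtracting 2, so sub: x = -6.

Answer: x ∈ {-6}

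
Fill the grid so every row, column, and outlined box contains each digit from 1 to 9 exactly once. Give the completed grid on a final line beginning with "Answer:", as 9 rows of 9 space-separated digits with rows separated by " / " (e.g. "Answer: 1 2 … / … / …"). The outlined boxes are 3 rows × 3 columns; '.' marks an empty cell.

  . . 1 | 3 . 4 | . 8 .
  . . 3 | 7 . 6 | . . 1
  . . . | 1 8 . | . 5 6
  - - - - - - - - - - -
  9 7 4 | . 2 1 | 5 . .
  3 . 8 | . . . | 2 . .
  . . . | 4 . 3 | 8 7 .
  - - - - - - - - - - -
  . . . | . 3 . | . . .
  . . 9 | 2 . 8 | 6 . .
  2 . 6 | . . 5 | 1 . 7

Step 1. [r7c9∈{2,4,5,8,9}] 8 has one home in col 9: r7c9. So r7c9=8.
Step 2. [r5c4∈{5,6,9}] in col 4, 5 fits only at r5c4 ⇒ r5c4=5.
Step 3. [r8c9∈{3,4,5}] across col 9, 5 lands solely at r8c9. So r8c9=5.
Step 4. [r6c9∈{9}] nothing but 9 survives at r6c9. So r6c9=9.
Step 5. [r9c4∈{9}] nothing but 9 survives at r9c4. So r9c4=9.
Step 6. [r8c5∈{1,4,7}] 1 has one home in col 5: r8c5, so r8c5=1.
Step 7. [r8c1∈{4,7}] in row 8, 7 fits only at r8c1 ⇒ r8c1=7.
Step 8. [r3c1∈{4}] only 4 remains possible at r3c1. So r3c1=4.
Step 9. [r6c5∈{6}] only 6 remains possible at r6c5 ⇒ r6c5=6.
Step 10. [r7c8∈{2,4,9}] across row 7, 2 lands solely at r7c8, so r7c8=2.
Step 11. [r2c2∈{2,5,8,9}] 2 has one home in row 2: r2c2 ⇒ r2c2=2.
Step 12. [r2c8∈{4,9}] in col 8, 9 fits only at r2c8. So r2c8=9.
Step 13. [r5c2∈{1,6}] in box 4, 6 fits only at r5c2, so r5c2=6.
Step 14. [r7c3∈{5}] r7c3 is down to just 5 ⇒ r7c3=5.
Step 15. [r3c2∈{9}] only 9 remains possible at r3c2. So r3c2=9.
Step 16. [r1c2∈{5}] r1c2 has the single candidate 5 ⇒ r1c2=5.
Step 17. [r9c5∈{4}] r9c5's peers cover all but 4 ⇒ r9c5=4.
Step 18. [r9c8∈{3}] r9c8 is down to just 3. So r9c8=3.
Step 19. [r8c8∈{4}] r8c8 is down to just 4 ⇒ r8c8=4.
Step 20. [r7c1∈{1}] nothing but 1 survives at r7c1 ⇒ r7c1=1.
Step 21. [r5c5∈{7,9}] r5c5 is the only open cell in col 5 admitting 7, so r5c5=7.
Step 22. [r3c7∈{3,7}] across row 3, 3 lands solely at r3c7 ⇒ r3c7=3.
Step 23. [r4c9∈{3}] only 3 remains possible at r4c9 ⇒ r4c9=3.
Step 24. [r6c2∈{1}] r6c2's peers cover all but 1. So r6c2=1.
Step 25. [r5c8∈{1}] r5c8's peers cover all but 1. So r5c8=1.
Step 26. [r6c1∈{5}] r6c1 has the single candidate 5 ⇒ r6c1=5.
Step 27. [r7c2∈{4}] r7c2 has the single candidate 4, so r7c2=4.
Step 28. [r4c4∈{8}] r4c4 has the single candidate 8, so r4c4=8.
Step 29. [r2c7∈{4}] r2c7 is down to just 4, so r2c7=4.
Step 30. [r8c2∈{3}] r8c2 is down to just 3. So r8c2=3.
Step 31. [r3c3∈{7}] r3c3's peers cover all but 7 ⇒ r3c3=7.
Step 32. [r5c9∈{4}] r5c9 has the single candidate 4. So r5c9=4.
Step 33. [r1c5∈{9}] r1c5's peers cover all but 9. So r1c5=9.
Step 34. [r9c2∈{8}] r9c2 is down to just 8. So r9c2=8.
Step 35. [r6c3∈{2}] r6c3's peers cover all but 2 ⇒ r6c3=2.
Step 36. [r7c6∈{7}] nothing but 7 survives at r7c6 ⇒ r7c6=7.
Step 37. [r4c8∈{6}] r4c8's peers cover all but 6, so r4c8=6.
Step 38. [r3c6∈{2}] r3c6 is down to just 2. So r3c6=2.
Step 39. [r7c4∈{6}] r7c4 has the single candidate 6, so r7c4=6.
Step 40. [r2c5∈{5}] r2c5 is down to just 5, so r2c5=5.
Step 41. [r1c7∈{7}] nothing but 7 survives at r1c7 ⇒ r1c7=7.
Step 42. [r5c6∈{9}] only 9 remains possible at r5c6 ⇒ r5c6=9.
Step 43. [r1c9∈{2}] nothing but 2 survives at r1c9. So r1c9=2.
Step 44. [r1c1∈{6}] r1c1 has the single candidate 6, so r1c1=6.
Step 45. [r7c7∈{9}] nothing but 9 survives at r7c7, so r7c7=9.
Step 46. [r2c1∈{8}] r2c1 is down to just 8. So r2c1=8.

Answer: 6 5 1 3 9 4 7 8 2 / 8 2 3 7 5 6 4 9 1 / 4 9 7 1 8 2 3 5 6 / 9 7 4 8 2 1 5 6 3 / 3 6 8 5 7 9 2 1 4 / 5 1 2 4 6 3 8 7 9 / 1 4 5 6 3 7 9 2 8 / 7 3 9 2 1 8 6 4 5 / 2 8 6 9 4 5 1 3 7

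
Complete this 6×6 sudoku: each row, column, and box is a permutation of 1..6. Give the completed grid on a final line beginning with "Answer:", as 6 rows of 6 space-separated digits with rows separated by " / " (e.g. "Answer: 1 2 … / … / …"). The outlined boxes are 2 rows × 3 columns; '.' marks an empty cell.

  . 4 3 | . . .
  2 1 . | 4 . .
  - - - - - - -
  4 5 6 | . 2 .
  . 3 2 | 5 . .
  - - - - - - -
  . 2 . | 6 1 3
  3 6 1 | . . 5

Step 1. [r2c6∈{6}] r2c6 is down to just 6 ⇒ r2c6=6.
Step 2. [r2c3∈{5}] only 5 remains possible at r2c3, so r2c3=5.
Step 3. [r3c6∈{1}] r3c6 has the single candidate 1, so r3c6=1.
Step 4. [r6c5∈{4}] nothing but 4 survives at r6c5. So r6c5=4.
Step 5. [r1c4∈{1,2}] row 1 places 1 nowhere but r1c4 ⇒ r1c4=1.
Step 6. [r4c1∈{1}] r4c1's peers cover all but 1 ⇒ r4c1=1.
Step 7. [r6c4∈{2}] r6c4 has the single candidate 2 ⇒ r6c4=2.
Step 8. [r4c6∈{4}] nothing but 4 survives at r4c6, so r4c6=4.
Step 9. [r1c1∈{6}] r1c1's peers cover all but 6, so r1c1=6.
Step 10. [r5c3∈{4}] only 4 remains possible at r5c3 ⇒ r5c3=4.
Step 11. [r5c1∈{5}] only 5 remains possible at r5c1, so r5c1=5.
Step 12. [r1c6∈{2}] r1c6 is down to just 2 ⇒ r1c6=2.
Step 13. [r4c5∈{6}] r4c5 is down to just 6, so r4c5=6.
Step 14. [r3c4∈{3}] r3c4's peers cover all but 3. So r3c4=3.
Step 15. [r2c5∈{3}] r2c5's peers cover all but 3. So r2c5=3.
Step 16. [r1c5∈{5}] only 5 remains possible at r1c5. So r1c5=5.

Answer: 6 4 3 1 5 2 / 2 1 5 4 3 6 / 4 5 6 3 2 1 / 1 3 2 5 6 4 / 5 2 4 6 1 3 / 3 6 1 2 4 5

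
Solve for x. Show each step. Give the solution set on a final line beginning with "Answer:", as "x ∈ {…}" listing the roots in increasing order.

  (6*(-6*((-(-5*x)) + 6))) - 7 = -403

Step 1. [(6*(-6*((-(-5*x)) + 6))) - 7 = -403] add 7: x sits inside (… - 7) ⇒ sub: 6*(-6*((-(-5*x)) + 6)) = -396.
Step 2. [6*(-6*((-(-5*x)) + 6)) = -396] 6 out front; divide by 6 ⇒ div: -6*((-(-5*x)) + 6) = -66.
Step 3. [-6*((-(-5*x)) + 6) = -66] -6 out front; divide by -6. So div: (-(-5*x)) + 6 = 11.
Step 4. [(-(-5*x)) + 6 = 11] +6 is outermost — subtract 6 both sides. So sub: -(-5*x) = 5.
Step 5. [-(-5*x) = 5] LHS negated; negate both sides ⇒ neg: -5*x = -5.
Step 6. [-5*x = -5] -5·(inner) — divide through by -5 ⇒ div: x = 1.

Answer: x ∈ {1}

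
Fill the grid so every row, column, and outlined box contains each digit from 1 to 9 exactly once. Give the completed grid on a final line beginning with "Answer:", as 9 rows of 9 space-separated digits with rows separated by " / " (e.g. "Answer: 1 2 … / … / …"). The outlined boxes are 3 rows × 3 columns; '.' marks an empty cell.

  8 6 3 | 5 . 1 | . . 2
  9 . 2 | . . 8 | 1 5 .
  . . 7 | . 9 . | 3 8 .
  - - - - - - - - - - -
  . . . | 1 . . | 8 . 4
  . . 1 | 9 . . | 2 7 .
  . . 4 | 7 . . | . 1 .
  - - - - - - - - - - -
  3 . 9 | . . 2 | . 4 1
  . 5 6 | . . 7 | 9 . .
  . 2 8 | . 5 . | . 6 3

Step 1. [r6c7∈{5,6}] r6c7 is the only open cell in col 7 admitting 6, so r6c7=6.
Step 2. [r9c4∈{4}] nothing but 4 survives at r9c4, so r9c4=4.
Step 3. [r3c1∈{1,4,5}] r3c1 is the only open cell in row 3 admitting 5. So r3c1=5.
Step 4. [r4c8∈{3,9}] across col 8, 3 lands solely at r4c8 ⇒ r4c8=3.
Step 5. [r7c2∈{7}] r7c2's peers cover all but 7 ⇒ r7c2=7.
Step 6. [r5c1∈{6}] nothing but 6 survives at r5c1, so r5c1=6.
Step 7. [r3c9∈{6}] nothing but 6 survives at r3c9, so r3c9=6.
Step 8. [r3c6∈{4}] only 4 remains possible at r3c6. So r3c6=4.
Step 9. [r8c5∈{1,3,8}] 1 has one home in col 5: r8c5, so r8c5=1.
Step 10. [r2c9∈{7}] r2c9 is down to just 7, so r2c9=7.
Step 11. [r4c6∈{5,6}] 6 has one home in col 6: r4c6. So r4c6=6.
Step 12. [r5c5∈{3,4,8}] 4 has one home in row 5: r5c5, so r5c5=4.
Step 13. [r6c5∈{2,3,8}] across box 5, 8 lands solely at r6c5. So r6c5=8.
Step 14. [r5c9∈{5}] r5c9 has the single candidate 5 ⇒ r5c9=5.
Step 15. [r7c4∈{6,8}] across row 7, 8 lands solely at r7c4. So r7c4=8.
Step 16. [r2c4∈{3,6}] r2c4 is the only open cell in col 4 admitting 6. So r2c4=6.
Step 17. [r5c6∈{3}] r5c6 is down to just 3, so r5c6=3.
Step 18. [r6c1∈{2}] r6c1 is down to just 2. So r6c1=2.
Step 19. [r6c2∈{3,9}] in row 6, 3 fits only at r6c2 ⇒ r6c2=3.
Step 20. [r8c4∈{3}] r8c4's peers cover all but 3. So r8c4=3.
Step 21. [r1c7∈{4}] r1c7's peers cover all but 4 ⇒ r1c7=4.
Step 22. [r3c4∈{2}] nothing but 2 survives at r3c4, so r3c4=2.
Step 23. [r8c9∈{8}] r8c9 has the single candidate 8 ⇒ r8c9=8.
Step 24. [r3c2∈{1}] r3c2's peers cover all but 1, so r3c2=1.
Step 25. [r6c9∈{9}] only 9 remains possible at r6c9. So r6c9=9.
Step 26. [r8c8∈{2}] r8c8 has the single candidate 2, so r8c8=2.
Step 27. [r4c5∈{2}] only 2 remains possible at r4c5. So r4c5=2.
Step 28. [r2c5∈{3}] r2c5 has the single candidate 3. So r2c5=3.
Step 29. [r9c1∈{1}] r9c1 is down to just 1, so r9c1=1.
Step 30. [r7c7∈{5}] r7c7 is down to just 5. So r7c7=5.
Step 31. [r9c7∈{7}] r9c7 is down to just 7 ⇒ r9c7=7.
Step 32. [r1c8∈{9}] nothing but 9 survives at r1c8, so r1c8=9.
Step 33. [r4c2∈{9}] r4c2 is down to just 9 ⇒ r4c2=9.
Step 34. [r6c6∈{5}] r6c6 is down to just 5 ⇒ r6c6=5.
Step 35. [r4c3∈{5}] r4c3's peers cover all but 5 ⇒ r4c3=5.
Step 36. [r7c5∈{6}] only 6 remains possible at r7c5, so r7c5=6.
Step 37. [r9c6∈{9}] r9c6 is down to just 9 ⇒ r9c6=9.
Step 38. [r2c2∈{4}] only 4 remains possible at r2c2 ⇒ r2c2=4.
Step 39. [r8c1∈{4}] r8c1's peers cover all but 4. So r8c1=4.
Step 40. [r4c1∈{7}] only 7 remains possible at r4c1, so r4c1=7.
Step 41. [r1c5∈{7}] r1c5 is down to just 7, so r1c5=7.
Step 42. [r5c2∈{8}] r5c2's peers cover all but 8, so r5c2=8.

Answer: 8 6 3 5 7 1 4 9 2 / 9 4 2 6 3 8 1 5 7 / 5 1 7 2 9 4 3 8 6 / 7 9 5 1 2 6 8 3 4 / 6 8 1 9 4 3 2 7 5 / 2 3 4 7 8 5 6 1 9 / 3 7 9 8 6 2 5 4 1 / 4 5 6 3 1 7 9 2 8 / 1 2 8 4 5 9 7 6 3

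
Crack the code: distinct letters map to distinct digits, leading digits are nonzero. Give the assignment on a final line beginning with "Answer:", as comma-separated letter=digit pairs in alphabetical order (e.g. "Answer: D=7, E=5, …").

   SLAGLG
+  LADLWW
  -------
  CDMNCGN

Step 1. [col 1: G + W ≡ N (mod 10)] N=9 is one option consistent with column 1 (G + W ≡ N (mod 10), carry-in 0) — take it. So N=9.
Step 2. [C] the sum has 7 digits but both addends have 6; that extra leading digit C is the final carry, namely 1 ⇒ C=1.
Step 3. [col 1: G + W ≡ N (mod 10)] G=3 is one option consistent with column 1 (G + W ≡ N (mod 10), carry-in 0) — take it ⇒ G=3.
Step 4. [col 1: G + W ≡ N (mod 10)] from column 1 (G=3, N=9, carry-in 0, digits 1,3,9 already taken and all letters distinct): W must equal 6 ⇒ W=6.
Step 5. [col 2: L + W ≡ G (mod 10)] from column 2 (W=6, G=3, carry-in 0, digits 1,3,6,9 already taken and all letters distinct): L must equal 7, so L=7.
Step 6. [col 4: A + D ≡ N (mod 10)] no forcing yet in column 4 (carry-in 1); D=0 is free and consistent — try it ⇒ D=0.
Step 7. [col 4: A + D ≡ N (mod 10)] column 4: given D=0, N=9, carry-in 1, and digits 0,1,3,6,7,9 already taken and all letters distinct, A+D≡N (mod 10) forces A=8. So A=8.
Step 8. [col 5: L + A ≡ M (mod 10)] from column 5 (L=7, A=8, carry-in 0, digits 0,1,3,6,7,8,9 already taken and all letters distinct): M must equal 5 ⇒ M=5.
Step 9. [col 6: S + L ≡ D (mod 10)] column 6 reads S+L+carry(1)=D with L=7, D=0; with digits 0,1,3,5,6,7,8,9 already taken and all letters distinct, the only value for S is 2. So S=2.

Answer: A=8, C=1, D=0, G=3, L=7, M=5, N=9, S=2, W=6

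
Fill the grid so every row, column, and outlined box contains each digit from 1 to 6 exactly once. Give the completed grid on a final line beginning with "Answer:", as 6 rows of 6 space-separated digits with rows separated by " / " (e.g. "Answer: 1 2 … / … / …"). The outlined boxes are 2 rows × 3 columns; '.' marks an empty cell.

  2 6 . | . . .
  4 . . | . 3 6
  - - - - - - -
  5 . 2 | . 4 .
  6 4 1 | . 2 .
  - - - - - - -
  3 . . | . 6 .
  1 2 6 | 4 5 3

Step 1. [r2c3∈{5}] only 5 remains possible at r2c3, so r2c3=5.
Step 2. [r1c5∈{1}] only 1 remains possible at r1c5. So r1c5=1.
Step 3. [r1c4∈{5}] r1c4 has the single candidate 5, so r1c4=5.
Step 4. [r5c6∈{1,2}] in col 6, 2 fits only at r5c6, so r5c6=2.
Step 5. [r3c4∈{1,3,6}] row 3 places 6 nowhere but r3c4. So r3c4=6.
Step 6. [r4c6∈{5}] r4c6 is down to just 5. So r4c6=5.
Step 7. [r1c6∈{4}] r1c6's peers cover all but 4, so r1c6=4.
Step 8. [r5c2∈{5}] only 5 remains possible at r5c2, so r5c2=5.
Step 9. [r4c4∈{3}] r4c4 has the single candidate 3 ⇒ r4c4=3.
Step 10. [r2c4∈{2}] r2c4's peers cover all but 2, so r2c4=2.
Step 11. [r1c3∈{3}] r1c3 has the single candidate 3 ⇒ r1c3=3.
Step 12. [r3c6∈{1}] nothing but 1 survives at r3c6. So r3c6=1.
Step 13. [r2c2∈{1}] r2c2's peers cover all but 1 ⇒ r2c2=1.
Step 14. [r5c4∈{1}] only 1 remains possible at r5c4. So r5c4=1.
Step 15. [r5c3∈{4}] r5c3 has the single candidate 4 ⇒ r5c3=4.
Step 16. [r3c2∈{3}] r3c2's peers cover all but 3. So r3c2=3.

Answer: 2 6 3 5 1 4 / 4 1 5 2 3 6 / 5 3 2 6 4 1 / 6 4 1 3 2 5 / 3 5 4 1 6 2 / 1 2 6 4 5 3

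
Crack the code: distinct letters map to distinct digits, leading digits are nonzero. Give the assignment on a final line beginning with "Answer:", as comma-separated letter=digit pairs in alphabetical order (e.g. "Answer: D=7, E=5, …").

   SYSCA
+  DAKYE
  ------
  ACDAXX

Step 1. [col 1: A + E ≡ X (mod 10)] column 1 (A + E ≡ X (mod 10), carry-in 0) doesn't pin E yet; pick E=6 and continue. So E=6.
Step 2. [col 1: A + E ≡ X (mod 10)] no forcing yet in column 1 (carry-in 0); A=1 is free and consistent — try it. So A=1.
Step 3. [col 1: A + E ≡ X (mod 10)] column 1 reads A+E+carry(0)=X with A=1, E=6; with digits 1,6 already taken and all letters distinct, the only value for X is 7. So X=7.
Step 4. [col 2: C + Y ≡ X (mod 10)] column 2 (C + Y ≡ X (mod 10), carry-in 0) doesn't pin C yet; pick C=4 and continue. So C=4.
Step 5. [col 2: C + Y ≡ X (mod 10)] from column 2 (C=4, X=7, carry-in 0, digits 1,4,6,7 already taken and all letters distinct): Y must equal 3, so Y=3.
Step 6. [col 3: S + K ≡ A (mod 10)] column 3 (S + K ≡ A (mod 10), carry-in 0) doesn't pin K yet; pick K=2 and continue, so K=2.
Step 7. [col 3: S + K ≡ A (mod 10)] column 3: given K=2, A=1, carry-in 0, and digits 1,2,3,4,6,7 already taken and all letters distinct, S+K≡A (mod 10) forces S=9. So S=9.
Step 8. [col 4: Y + A ≡ D (mod 10)] from column 4 (Y=3, A=1, carry-in 1, digits 1,2,3,4,6,7,9 already taken and all letters distinct): D must equal 5, so D=5.

Answer: A=1, C=4, D=5, E=6, K=2, S=9, X=7, Y=3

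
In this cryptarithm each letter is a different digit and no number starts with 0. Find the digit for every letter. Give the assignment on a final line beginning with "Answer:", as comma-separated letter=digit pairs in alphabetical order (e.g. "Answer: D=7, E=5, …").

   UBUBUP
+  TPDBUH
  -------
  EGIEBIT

Step 1. [col 1: P + H ≡ T (mod 10)] T=9 is one option consistent with column 1 (P + H ≡ T (mod 10), carry-in 0) — take it, so T=9.
Step 2. [col 1: P + H ≡ T (mod 10)] column 1 (P + H ≡ T (mod 10), carry-in 0) doesn't pin P yet; pick P=5 and continue ⇒ P=5.
Step 3. [col 1: P + H ≡ T (mod 10)] column 1: given P=5, T=9, carry-in 0, and digits 5,9 already taken and all letters distinct, P+H≡T (mod 10) forces H=4. So H=4.
Step 4. [col 2: U + U ≡ I (mod 10)] column 2 (U + U ≡ I (mod 10), carry-in 0) doesn't pin U yet; pick U=3 and continue, so U=3.
Step 5. [col 2: U + U ≡ I (mod 10)] in column 2 we have U+U≡I with carry-in 0; given U=3 and digits 3,4,5,9 already taken and all letters distinct, that pins I to 6. So I=6.
Step 6. [col 3: B + B ≡ B (mod 10)] column 3: given nothing yet, carry-in 0, and digits 3,4,5,6,9 already taken and all letters distinct, B+B≡B (mod 10) forces B=0. So B=0.
Step 7. [col 4: U + D ≡ E (mod 10)] column 4 reads U+D+carry(0)=E with U=3; with digits 0,3,4,5,6,9 already taken and all letters distinct, the only value for E is 1, so E=1.
Step 8. [col 4: U + D ≡ E (mod 10)] in column 4 we have U+D≡E with carry-in 0; given U=3, E=1 and digits 0,1,3,4,5,6,9 already taken and all letters distinct, that pins D to 8 ⇒ D=8.
Step 9. [col 6: U + T ≡ G (mod 10)] column 6 reads U+T+carry(0)=G with U=3, T=9; with digits 0,1,3,4,5,6,8,9 already taken and all letters distinct, the only value for G is 2 ⇒ G=2.

Answer: B=0, D=8, E=1, G=2, H=4, I=6, P=5, T=9, U=3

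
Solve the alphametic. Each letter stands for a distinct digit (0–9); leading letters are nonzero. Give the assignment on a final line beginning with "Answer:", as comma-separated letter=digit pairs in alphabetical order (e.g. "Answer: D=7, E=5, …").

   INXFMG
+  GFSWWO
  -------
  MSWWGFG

Step 1. [M] M is the leading digit of a 7-digit sum of two 6-digit numbers; the final carry is exactly 1, so M=1.
Step 2. [col 1: G + O ≡ G (mod 10)] column 1: given nothing yet, carry-in 0, and digits 1 already taken and all letters distinct, G+O≡G (mod 10) forces O=0, so O=0.
Step 3. [col 1: G + O ≡ G (mod 10)] several values work for G in column 1 (G + O ≡ G (mod 10), carry-in 0); try G=5, so G=5.
Step 4. [col 2: M + W ≡ F (mod 10)] several values work for F in column 2 (M + W ≡ F (mod 10), carry-in 0); try F=8. So F=8.
Step 5. [col 2: M + W ≡ F (mod 10)] from column 2 (M=1, F=8, carry-in 0, digits 0,1,5,8 already taken and all letters distinct): W must equal 7. So W=7.
Step 6. [col 4: X + S ≡ W (mod 10)] X=4 is one option consistent with column 4 (X + S ≡ W (mod 10), carry-in 1) — take it, so X=4.
Step 7. [col 4: X + S ≡ W (mod 10)] column 4: given X=4, W=7, carry-in 1, and digits 0,1,4,5,7,8 already taken and all letters distinct, X+S≡W (mod 10) forces S=2, so S=2.
Step 8. [col 5: N + F ≡ W (mod 10)] column 5: given F=8, W=7, carry-in 0, and digits 0,1,2,4,5,7,8 already taken and all letters distinct, N+F≡W (mod 10) forces N=9. So N=9.
Step 9. [col 6: I + G ≡ S (mod 10)] column 6 reads I+G+carry(1)=S with G=5, S=2; with digits 0,1,2,4,5,7,8,9 already taken and all letters distinct, the only value for I is 6 ⇒ I=6.

Answer: F=8, G=5, I=6, M=1, N=9, O=0, S=2, W=7, X=4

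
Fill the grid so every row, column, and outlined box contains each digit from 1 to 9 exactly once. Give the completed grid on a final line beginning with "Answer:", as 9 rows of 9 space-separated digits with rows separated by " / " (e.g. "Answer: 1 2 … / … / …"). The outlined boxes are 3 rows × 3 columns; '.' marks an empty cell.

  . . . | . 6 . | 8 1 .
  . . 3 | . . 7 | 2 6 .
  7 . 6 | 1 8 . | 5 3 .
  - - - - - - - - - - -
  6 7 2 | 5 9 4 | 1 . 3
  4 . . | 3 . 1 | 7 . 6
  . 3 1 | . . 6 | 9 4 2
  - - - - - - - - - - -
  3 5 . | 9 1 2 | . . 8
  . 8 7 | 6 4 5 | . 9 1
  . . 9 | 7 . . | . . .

Step 1. [r3c2∈{2,4,9}] in row 3, 2 fits only at r3c2. So r3c2=2.
Step 2. [r2c1∈{1,5,8,9}] in row 2, 8 fits only at r2c1. So r2c1=8.
Step 3. [r1c1∈{5,9}] 9 has one home in col 1: r1c1 ⇒ r1c1=9.
Step 4. [r1c2∈{4}] nothing but 4 survives at r1c2 ⇒ r1c2=4.
Step 5. [r3c9∈{4,9}] 4 has one home in row 3: r3c9 ⇒ r3c9=4.
Step 6. [r5c8∈{5,8}] box 6 places 5 nowhere but r5c8, so r5c8=5.
Step 7. [r9c7∈{3,4,6}] 4 has one home in row 9: r9c7 ⇒ r9c7=4.
Step 8. [r9c1∈{1,2}] r9c1 is the only open cell in col 1 admitting 1. So r9c1=1.
Step 9. [r9c6∈{3,8}] r9c6 is the only open cell in row 9 admitting 8 ⇒ r9c6=8.
Step 10. [r8c7∈{3}] nothing but 3 survives at r8c7 ⇒ r8c7=3.
Step 11. [r6c1∈{5}] only 5 remains possible at r6c1. So r6c1=5.
Step 12. [r9c9∈{5}] nothing but 5 survives at r9c9. So r9c9=5.
Step 13. [r5c3∈{8}] r5c3 is down to just 8 ⇒ r5c3=8.
Step 14. [r8c1∈{2}] r8c1 has the single candidate 2. So r8c1=2.
Step 15. [r6c4∈{8}] r6c4 has the single candidate 8. So r6c4=8.
Step 16. [r2c4∈{4}] r2c4's peers cover all but 4, so r2c4=4.
Step 17. [r4c8∈{8}] r4c8 has the single candidate 8. So r4c8=8.
Step 18. [r6c5∈{7}] r6c5's peers cover all but 7, so r6c5=7.
Step 19. [r2c9∈{9}] only 9 remains possible at r2c9. So r2c9=9.
Step 20. [r7c8∈{7}] r7c8 is down to just 7. So r7c8=7.
Step 21. [r2c5∈{5}] only 5 remains possible at r2c5, so r2c5=5.
Step 22. [r2c2∈{1}] only 1 remains possible at r2c2 ⇒ r2c2=1.
Step 23. [r9c2∈{6}] only 6 remains possible at r9c2 ⇒ r9c2=6.
Step 24. [r7c7∈{6}] r7c7's peers cover all but 6, so r7c7=6.
Step 25. [r7c3∈{4}] r7c3's peers cover all but 4, so r7c3=4.
Step 26. [r9c5∈{3}] r9c5 is down to just 3 ⇒ r9c5=3.
Step 27. [r9c8∈{2}] r9c8 is down to just 2. So r9c8=2.
Step 28. [r1c4∈{2}] nothing but 2 survives at r1c4 ⇒ r1c4=2.
Step 29. [r3c6∈{9}] r3c6 has the single candidate 9, so r3c6=9.
Step 30. [r5c2∈{9}] only 9 remains possible at r5c2. So r5c2=9.
Step 31. [r1c6∈{3}] nothing but 3 survives at r1c6, so r1c6=3.
Step 32. [r1c3∈{5}] r1c3's peers cover all but 5, so r1c3=5.
Step 33. [r1c9∈{7}] r1c9's peers cover all but 7, so r1c9=7.
Step 34. [r5c5∈{2}] only 2 remains possible at r5c5, so r5c5=2.

Answer: 9 4 5 2 6 3 8 1 7 / 8 1 3 4 5 7 2 6 9 / 7 2 6 1 8 9 5 3 4 / 6 7 2 5 9 4 1 8 3 / 4 9 8 3 2 1 7 5 6 / 5 3 1 8 7 6 9 4 2 / 3 5 4 9 1 2 6 7 8 / 2 8 7 6 4 5 3 9 1 / 1 6 9 7 3 8 4 2 5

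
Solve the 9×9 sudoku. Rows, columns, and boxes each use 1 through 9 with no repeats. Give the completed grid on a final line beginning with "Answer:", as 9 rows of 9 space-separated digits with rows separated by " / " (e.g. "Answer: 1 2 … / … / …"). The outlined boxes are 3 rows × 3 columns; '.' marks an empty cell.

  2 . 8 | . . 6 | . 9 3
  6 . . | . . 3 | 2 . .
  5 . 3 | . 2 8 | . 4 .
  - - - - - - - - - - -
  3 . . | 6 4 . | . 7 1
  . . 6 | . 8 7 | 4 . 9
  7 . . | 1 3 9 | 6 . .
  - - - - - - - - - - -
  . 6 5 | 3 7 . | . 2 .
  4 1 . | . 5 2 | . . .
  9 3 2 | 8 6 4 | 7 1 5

Step 1. [r4c2∈{2,5,8,9}] in row 4, 2 fits only at r4c2, so r4c2=2.
Step 2. [r4c7∈{5,8}] r4c7 is the only open cell in row 4 admitting 8 ⇒ r4c7=8.
Step 3. [r2c5∈{1,9}] in col 5, 9 fits only at r2c5 ⇒ r2c5=9.
Step 4. [r3c4∈{7}] nothing but 7 survives at r3c4 ⇒ r3c4=7.
Step 5. [r2c9∈{7,8}] in col 9, 7 fits only at r2c9. So r2c9=7.
Step 6. [r2c2∈{4}] r2c2 has the single candidate 4. So r2c2=4.
Step 7. [r5c2∈{5}] r5c2's peers cover all but 5, so r5c2=5.
Step 8. [r8c8∈{3,6,8}] col 8 places 6 nowhere but r8c8. So r8c8=6.
Step 9. [r1c7∈{1,5}] 5 has one home in col 7: r1c7 ⇒ r1c7=5.
Step 10. [r8c9∈{8}] nothing but 8 survives at r8c9, so r8c9=8.
Step 11. [r8c7∈{3,9}] 3 has one home in row 8: r8c7, so r8c7=3.
Step 12. [r2c4∈{5}] nothing but 5 survives at r2c4 ⇒ r2c4=5.
Step 13. [r2c3∈{1}] only 1 remains possible at r2c3 ⇒ r2c3=1.
Step 14. [r7c6∈{1}] nothing but 1 survives at r7c6, so r7c6=1.
Step 15. [r6c2∈{8}] r6c2 is down to just 8 ⇒ r6c2=8.
Step 16. [r5c1∈{1}] r5c1 has the single candidate 1. So r5c1=1.
Step 17. [r6c8∈{5}] nothing but 5 survives at r6c8 ⇒ r6c8=5.
Step 18. [r8c3∈{7}] r8c3 is down to just 7 ⇒ r8c3=7.
Step 19. [r4c3∈{9}] nothing but 9 survives at r4c3, so r4c3=9.
Step 20. [r6c9∈{2}] r6c9 has the single candidate 2 ⇒ r6c9=2.
Step 21. [r1c2∈{7}] r1c2's peers cover all but 7 ⇒ r1c2=7.
Step 22. [r1c4∈{4}] only 4 remains possible at r1c4, so r1c4=4.
Step 23. [r2c8∈{8}] r2c8 is down to just 8 ⇒ r2c8=8.
Step 24. [r1c5∈{1}] only 1 remains possible at r1c5 ⇒ r1c5=1.
Step 25. [r5c4∈{2}] r5c4 has the single candidate 2 ⇒ r5c4=2.
Step 26. [r3c7∈{1}] r3c7's peers cover all but 1. So r3c7=1.
Step 27. [r3c9∈{6}] r3c9's peers cover all but 6 ⇒ r3c9=6.
Step 28. [r7c9∈{4}] nothing but 4 survives at r7c9 ⇒ r7c9=4.
Step 29. [r7c1∈{8}] r7c1 is down to just 8 ⇒ r7c1=8.
Step 30. [r3c2∈{9}] r3c2 has the single candidate 9 ⇒ r3c2=9.
Step 31. [r4c6∈{5}] only 5 remains possible at r4c6, so r4c6=5.
Step 32. [r6c3∈{4}] r6c3's peers cover all but 4 ⇒ r6c3=4.
Step 33. [r5c8∈{3}] r5c8 has the single candidate 3. So r5c8=3.
Step 34. [r7c7∈{9}] r7c7's peers cover all but 9. So r7c7=9.
Step 35. [r8c4∈{9}] nothing but 9 survives at r8c4. So r8c4=9.

Answer: 2 7 8 4 1 6 5 9 3 / 6 4 1 5 9 3 2 8 7 / 5 9 3 7 2 8 1 4 6 / 3 2 9 6 4 5 8 7 1 / 1 5 6 2 8 7 4 3 9 / 7 8 4 1 3 9 6 5 2 / 8 6 5 3 7 1 9 2 4 / 4 1 7 9 5 2 3 6 8 / 9 3 2 8 6 4 7 1 5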